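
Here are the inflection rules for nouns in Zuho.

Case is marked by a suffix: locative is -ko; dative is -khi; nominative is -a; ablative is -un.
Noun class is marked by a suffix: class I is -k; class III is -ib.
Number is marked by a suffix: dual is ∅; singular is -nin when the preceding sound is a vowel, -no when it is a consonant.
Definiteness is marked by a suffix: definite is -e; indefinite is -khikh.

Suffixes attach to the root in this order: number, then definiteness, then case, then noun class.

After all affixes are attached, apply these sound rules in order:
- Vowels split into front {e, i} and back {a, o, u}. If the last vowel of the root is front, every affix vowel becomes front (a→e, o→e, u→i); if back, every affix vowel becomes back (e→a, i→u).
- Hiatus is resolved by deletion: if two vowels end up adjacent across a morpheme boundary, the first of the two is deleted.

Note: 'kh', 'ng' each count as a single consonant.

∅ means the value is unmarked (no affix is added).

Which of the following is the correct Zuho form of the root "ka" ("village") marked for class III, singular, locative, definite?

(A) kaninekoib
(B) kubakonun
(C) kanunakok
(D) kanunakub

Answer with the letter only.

D

Attach number singular -nin (after vowel 'a') → kanin.
Attach definiteness definite -e → kanine.
Attach case locative -ko → kanineko.
Attach noun class class III -ib → kaninekoib.
Apply vowel harmony: kaninekoib → kanunakoub.
Apply vowel deletion: kanunakoub → kanunakub.
So the correct form is kanunakub, option (D).
(C) kanunakok is wrong: it uses class I instead of class III for noun class.
(B) kubakonun is wrong: it has the affixes in the wrong order.
(A) kaninekoib is wrong: it fails to apply the sound rule(s).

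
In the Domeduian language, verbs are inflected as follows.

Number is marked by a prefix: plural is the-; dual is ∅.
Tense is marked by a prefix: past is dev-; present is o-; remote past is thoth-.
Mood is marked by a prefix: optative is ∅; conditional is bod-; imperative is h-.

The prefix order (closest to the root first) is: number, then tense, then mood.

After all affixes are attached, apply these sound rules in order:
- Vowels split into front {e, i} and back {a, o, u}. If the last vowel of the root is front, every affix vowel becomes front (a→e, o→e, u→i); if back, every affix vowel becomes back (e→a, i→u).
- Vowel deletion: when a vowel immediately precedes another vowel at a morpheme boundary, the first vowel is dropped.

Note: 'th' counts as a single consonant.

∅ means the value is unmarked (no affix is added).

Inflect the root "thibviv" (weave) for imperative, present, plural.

hethethibviv

Attach number plural the- → thethibviv.
Attach tense present o- → othethibviv.
Attach mood imperative h- → hothethibviv.
Apply vowel harmony: hothethibviv → hethethibviv.
Vowel deletion: no change.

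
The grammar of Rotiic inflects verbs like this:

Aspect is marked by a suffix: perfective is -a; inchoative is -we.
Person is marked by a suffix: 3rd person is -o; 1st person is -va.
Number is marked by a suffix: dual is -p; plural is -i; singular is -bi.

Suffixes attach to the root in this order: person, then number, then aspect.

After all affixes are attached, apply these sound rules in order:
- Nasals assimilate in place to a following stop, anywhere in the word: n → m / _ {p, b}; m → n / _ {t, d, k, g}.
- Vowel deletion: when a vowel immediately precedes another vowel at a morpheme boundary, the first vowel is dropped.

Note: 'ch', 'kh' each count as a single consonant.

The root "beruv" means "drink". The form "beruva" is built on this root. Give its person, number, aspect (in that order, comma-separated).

3rd person, plural, perfective

Segment: beruv-o-i-a.
person: -o → 3rd person.
number: -i → plural.
aspect: -a → perfective.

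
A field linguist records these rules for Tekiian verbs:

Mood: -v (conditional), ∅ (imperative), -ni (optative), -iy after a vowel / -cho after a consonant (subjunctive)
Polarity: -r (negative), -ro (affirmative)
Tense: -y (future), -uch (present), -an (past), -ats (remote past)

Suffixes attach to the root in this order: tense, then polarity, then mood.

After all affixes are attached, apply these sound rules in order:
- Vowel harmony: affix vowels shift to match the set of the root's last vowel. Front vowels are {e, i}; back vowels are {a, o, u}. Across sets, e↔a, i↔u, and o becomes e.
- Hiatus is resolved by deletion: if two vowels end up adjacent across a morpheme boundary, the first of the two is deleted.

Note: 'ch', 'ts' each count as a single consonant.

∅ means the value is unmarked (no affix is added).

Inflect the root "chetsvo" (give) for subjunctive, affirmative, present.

Attach tense present -uch → chetsvouch.
Attach polarity affirmative -ro → chetsvouchro.
Attach mood subjunctive -iy (after vowel 'o') → chetsvouchroiy.
Apply vowel harmony: chetsvouchroiy → chetsvouchrouy.
Apply vowel deletion: chetsvouchrouy → chetsvuchruy.

chetsvuchruy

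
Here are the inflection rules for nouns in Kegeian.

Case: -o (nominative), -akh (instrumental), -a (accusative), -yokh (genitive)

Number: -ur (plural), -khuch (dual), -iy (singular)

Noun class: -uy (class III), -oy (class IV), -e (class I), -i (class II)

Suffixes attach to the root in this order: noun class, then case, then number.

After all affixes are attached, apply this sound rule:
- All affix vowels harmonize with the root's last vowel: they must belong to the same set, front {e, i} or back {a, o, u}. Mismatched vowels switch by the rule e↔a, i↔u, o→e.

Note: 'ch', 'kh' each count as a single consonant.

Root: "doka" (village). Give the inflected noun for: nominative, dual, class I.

dokaaokhuch

Attach noun class class I -e → dokae.
Attach case nominative -o → dokaeo.
Attach number dual -khuch → dokaeokhuch.
Apply vowel harmony: dokaeokhuch → dokaaokhuch.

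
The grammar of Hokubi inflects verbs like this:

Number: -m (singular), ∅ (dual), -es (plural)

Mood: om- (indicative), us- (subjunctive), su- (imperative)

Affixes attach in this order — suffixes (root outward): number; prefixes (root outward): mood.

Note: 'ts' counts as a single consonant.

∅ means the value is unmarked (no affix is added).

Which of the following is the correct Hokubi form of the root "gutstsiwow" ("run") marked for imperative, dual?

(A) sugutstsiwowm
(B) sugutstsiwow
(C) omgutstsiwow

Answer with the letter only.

number = dual: zero marking, form stays gutstsiwow.
Attach mood imperative su- → sugutstsiwow.
So the correct form is sugutstsiwow, option (B).
(C) omgutstsiwow is wrong: it uses indicative instead of imperative for mood.
(A) sugutstsiwowm is wrong: it uses singular instead of dual for number.

B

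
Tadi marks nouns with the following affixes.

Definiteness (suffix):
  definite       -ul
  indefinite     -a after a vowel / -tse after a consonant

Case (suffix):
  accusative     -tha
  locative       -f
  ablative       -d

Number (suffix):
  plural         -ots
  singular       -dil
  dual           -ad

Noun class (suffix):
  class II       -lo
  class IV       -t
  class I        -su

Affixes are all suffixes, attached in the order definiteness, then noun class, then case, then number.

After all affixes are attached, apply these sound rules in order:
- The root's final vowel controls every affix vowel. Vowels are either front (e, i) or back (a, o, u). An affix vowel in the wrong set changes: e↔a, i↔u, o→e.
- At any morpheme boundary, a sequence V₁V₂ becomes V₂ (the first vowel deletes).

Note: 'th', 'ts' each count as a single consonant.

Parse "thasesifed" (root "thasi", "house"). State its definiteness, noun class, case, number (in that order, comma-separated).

indefinite, class I, locative, dual

Segment: thasi-a-su-f-ad.
definiteness: -a/tse → indefinite.
noun class: -su → class I.
case: -f → locative.
number: -ad → dual.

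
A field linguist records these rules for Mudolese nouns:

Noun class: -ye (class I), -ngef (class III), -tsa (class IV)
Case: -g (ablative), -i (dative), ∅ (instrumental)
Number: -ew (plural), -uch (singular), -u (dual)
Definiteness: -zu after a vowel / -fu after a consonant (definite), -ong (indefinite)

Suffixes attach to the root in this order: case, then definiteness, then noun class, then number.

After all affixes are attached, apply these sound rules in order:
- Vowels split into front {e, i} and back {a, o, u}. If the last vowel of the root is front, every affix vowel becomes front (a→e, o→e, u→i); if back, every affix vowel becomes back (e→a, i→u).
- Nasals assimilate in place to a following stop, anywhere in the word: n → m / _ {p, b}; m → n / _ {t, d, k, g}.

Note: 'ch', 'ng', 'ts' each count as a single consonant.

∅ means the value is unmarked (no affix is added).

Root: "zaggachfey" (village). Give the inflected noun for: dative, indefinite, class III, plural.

Attach case dative -i → zaggachfeyi.
Attach definiteness indefinite -ong → zaggachfeyiong.
Attach noun class class III -ngef → zaggachfeyiongngef.
Attach number plural -ew → zaggachfeyiongngefew.
Apply vowel harmony: zaggachfeyiongngefew → zaggachfeyiengngefew.
Nasal assimilation: no change.

zaggachfeyiengngefew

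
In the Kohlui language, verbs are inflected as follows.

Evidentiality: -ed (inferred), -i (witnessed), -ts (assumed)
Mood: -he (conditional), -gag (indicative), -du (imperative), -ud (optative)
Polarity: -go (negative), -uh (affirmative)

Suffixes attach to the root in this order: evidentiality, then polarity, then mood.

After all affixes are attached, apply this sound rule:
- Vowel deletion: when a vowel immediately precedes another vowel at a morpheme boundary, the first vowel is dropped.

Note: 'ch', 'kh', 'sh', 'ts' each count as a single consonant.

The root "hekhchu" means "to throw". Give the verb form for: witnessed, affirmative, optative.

hekhchuhud

Attach evidentiality witnessed -i → hekhchui.
Attach polarity affirmative -uh → hekhchuiuh.
Attach mood optative -ud → hekhchuiuhud.
Apply vowel deletion: hekhchuiuhud → hekhchuhud.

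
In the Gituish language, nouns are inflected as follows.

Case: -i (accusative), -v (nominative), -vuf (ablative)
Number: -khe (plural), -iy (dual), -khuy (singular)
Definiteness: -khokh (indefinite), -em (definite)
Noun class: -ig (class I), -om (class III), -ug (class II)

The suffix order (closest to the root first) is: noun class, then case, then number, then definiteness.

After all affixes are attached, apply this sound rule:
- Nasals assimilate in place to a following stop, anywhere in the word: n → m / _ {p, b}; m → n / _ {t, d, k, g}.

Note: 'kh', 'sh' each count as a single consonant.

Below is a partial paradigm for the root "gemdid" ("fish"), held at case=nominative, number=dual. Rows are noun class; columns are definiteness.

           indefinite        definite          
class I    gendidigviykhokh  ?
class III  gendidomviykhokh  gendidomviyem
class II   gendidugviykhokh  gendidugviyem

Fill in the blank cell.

gendidigviyem

Attach noun class class I -ig → gemdidig.
Attach case nominative -v → gemdidigv.
Attach number dual -iy → gemdidigviy.
Attach definiteness definite -em → gemdidigviyem.
Apply nasal assimilation: gemdidigviyem → gendidigviyem.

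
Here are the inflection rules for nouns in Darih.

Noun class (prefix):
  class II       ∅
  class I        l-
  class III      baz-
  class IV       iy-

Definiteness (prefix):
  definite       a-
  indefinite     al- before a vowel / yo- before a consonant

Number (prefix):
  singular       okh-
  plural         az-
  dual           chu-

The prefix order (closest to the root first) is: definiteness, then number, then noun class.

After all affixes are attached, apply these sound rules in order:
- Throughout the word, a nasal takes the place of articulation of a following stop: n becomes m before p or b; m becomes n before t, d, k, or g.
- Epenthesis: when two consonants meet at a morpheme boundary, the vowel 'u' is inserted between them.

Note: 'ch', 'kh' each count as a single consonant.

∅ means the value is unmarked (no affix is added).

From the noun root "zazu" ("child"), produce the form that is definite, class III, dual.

bazuchuazazu

Attach definiteness definite a- → azazu.
Attach number dual chu- → chuazazu.
Attach noun class class III baz- → bazchuazazu.
Nasal assimilation: no change.
Apply epenthesis: bazchuazazu → bazuchuazazu.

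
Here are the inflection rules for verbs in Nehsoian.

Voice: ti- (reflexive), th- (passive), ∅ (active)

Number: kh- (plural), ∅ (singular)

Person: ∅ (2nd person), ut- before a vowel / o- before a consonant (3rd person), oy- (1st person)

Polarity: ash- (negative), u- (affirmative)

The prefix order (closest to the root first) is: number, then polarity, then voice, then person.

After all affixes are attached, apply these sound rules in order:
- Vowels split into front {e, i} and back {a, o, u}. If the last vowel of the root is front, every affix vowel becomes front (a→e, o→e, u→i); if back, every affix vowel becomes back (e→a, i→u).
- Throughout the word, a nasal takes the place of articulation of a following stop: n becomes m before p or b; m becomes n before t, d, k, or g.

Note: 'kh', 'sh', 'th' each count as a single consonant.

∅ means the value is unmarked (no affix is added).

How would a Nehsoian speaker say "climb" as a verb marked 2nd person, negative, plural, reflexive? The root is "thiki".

Attach number plural kh- → khthiki.
Attach polarity negative ash- → ashkhthiki.
Attach voice reflexive ti- → tiashkhthiki.
person = 2nd person: zero marking, form stays tiashkhthiki.
Apply vowel harmony: tiashkhthiki → tieshkhthiki.
Nasal assimilation: no change.

tieshkhthiki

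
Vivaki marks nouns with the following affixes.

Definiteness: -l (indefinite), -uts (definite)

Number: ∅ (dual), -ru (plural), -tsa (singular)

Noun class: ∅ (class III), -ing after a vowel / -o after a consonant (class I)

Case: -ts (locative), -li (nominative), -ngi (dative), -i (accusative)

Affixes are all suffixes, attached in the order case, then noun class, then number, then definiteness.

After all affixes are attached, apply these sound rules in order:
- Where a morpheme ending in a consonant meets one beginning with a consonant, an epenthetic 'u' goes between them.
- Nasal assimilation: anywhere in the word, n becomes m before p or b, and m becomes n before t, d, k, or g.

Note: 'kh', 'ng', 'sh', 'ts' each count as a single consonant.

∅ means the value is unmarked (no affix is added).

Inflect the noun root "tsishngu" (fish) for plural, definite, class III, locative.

tsishngutsuruuts

Attach case locative -ts → tsishnguts.
noun class = class III: zero marking, form stays tsishnguts.
Attach number plural -ru → tsishngutsru.
Attach definiteness definite -uts → tsishngutsruuts.
Apply epenthesis: tsishngutsruuts → tsishngutsuruuts.
Nasal assimilation: no change.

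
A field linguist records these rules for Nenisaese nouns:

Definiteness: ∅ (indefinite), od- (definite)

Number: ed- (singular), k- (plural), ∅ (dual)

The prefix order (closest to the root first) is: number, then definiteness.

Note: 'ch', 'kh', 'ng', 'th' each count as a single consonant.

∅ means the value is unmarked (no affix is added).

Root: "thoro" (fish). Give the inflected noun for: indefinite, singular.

edthoro

Attach number singular ed- → edthoro.
definiteness = indefinite: zero marking, form stays edthoro.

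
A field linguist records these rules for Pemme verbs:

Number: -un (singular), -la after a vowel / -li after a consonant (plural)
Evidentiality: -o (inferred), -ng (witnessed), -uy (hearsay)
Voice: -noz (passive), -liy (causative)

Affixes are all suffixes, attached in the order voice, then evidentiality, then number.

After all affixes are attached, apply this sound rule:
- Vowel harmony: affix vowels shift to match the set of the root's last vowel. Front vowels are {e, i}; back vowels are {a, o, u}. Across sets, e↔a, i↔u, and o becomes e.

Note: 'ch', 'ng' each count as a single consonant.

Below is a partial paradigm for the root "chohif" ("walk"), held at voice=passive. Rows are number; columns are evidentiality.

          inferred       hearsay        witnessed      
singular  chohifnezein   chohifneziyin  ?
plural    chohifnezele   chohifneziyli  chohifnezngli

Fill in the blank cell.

Attach voice passive -noz → chohifnoz.
Attach evidentiality witnessed -ng → chohifnozng.
Attach number singular -un → chohifnozngun.
Apply vowel harmony: chohifnozngun → chohifnezngin.

chohifnezngin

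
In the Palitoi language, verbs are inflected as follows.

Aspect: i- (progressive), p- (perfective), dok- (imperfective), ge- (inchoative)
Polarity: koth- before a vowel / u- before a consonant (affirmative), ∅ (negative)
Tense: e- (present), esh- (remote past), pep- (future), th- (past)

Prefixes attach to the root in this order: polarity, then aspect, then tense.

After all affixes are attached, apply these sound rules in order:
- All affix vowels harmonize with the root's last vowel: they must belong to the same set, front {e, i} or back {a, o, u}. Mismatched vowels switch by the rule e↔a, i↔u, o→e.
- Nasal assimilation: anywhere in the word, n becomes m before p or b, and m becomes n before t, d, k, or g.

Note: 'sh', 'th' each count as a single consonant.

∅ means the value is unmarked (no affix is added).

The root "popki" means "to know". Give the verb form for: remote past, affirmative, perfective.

Attach polarity affirmative u- (before consonant 'p') → upopki.
Attach aspect perfective p- → pupopki.
Attach tense remote past esh- → eshpupopki.
Apply vowel harmony: eshpupopki → eshpipopki.
Nasal assimilation: no change.

eshpipopki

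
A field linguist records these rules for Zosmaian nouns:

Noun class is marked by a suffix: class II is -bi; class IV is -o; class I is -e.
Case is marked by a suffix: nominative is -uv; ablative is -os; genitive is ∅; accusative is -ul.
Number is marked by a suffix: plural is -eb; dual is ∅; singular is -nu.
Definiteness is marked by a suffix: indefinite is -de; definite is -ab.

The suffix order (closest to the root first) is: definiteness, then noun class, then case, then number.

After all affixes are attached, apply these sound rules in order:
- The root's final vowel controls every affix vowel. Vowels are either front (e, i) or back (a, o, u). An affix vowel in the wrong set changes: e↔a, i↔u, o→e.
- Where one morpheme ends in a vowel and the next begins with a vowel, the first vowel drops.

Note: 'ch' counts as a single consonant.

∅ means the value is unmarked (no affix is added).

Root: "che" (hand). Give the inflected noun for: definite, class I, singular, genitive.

Attach definiteness definite -ab → cheab.
Attach noun class class I -e → cheabe.
case = genitive: zero marking, form stays cheabe.
Attach number singular -nu → cheabenu.
Apply vowel harmony: cheabenu → cheebeni.
Apply vowel deletion: cheebeni → chebeni.

chebeni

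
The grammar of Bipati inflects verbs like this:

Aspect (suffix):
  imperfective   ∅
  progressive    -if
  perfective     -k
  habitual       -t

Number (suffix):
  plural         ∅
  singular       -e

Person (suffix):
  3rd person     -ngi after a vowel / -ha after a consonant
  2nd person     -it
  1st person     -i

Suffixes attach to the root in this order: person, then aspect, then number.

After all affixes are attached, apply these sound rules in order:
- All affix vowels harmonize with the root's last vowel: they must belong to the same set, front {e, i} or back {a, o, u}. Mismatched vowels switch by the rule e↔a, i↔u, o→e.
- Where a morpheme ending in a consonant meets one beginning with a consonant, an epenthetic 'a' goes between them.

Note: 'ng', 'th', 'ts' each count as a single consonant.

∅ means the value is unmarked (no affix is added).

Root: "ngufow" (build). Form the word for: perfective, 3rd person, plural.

ngufowahak

Attach person 3rd person -ha (after consonant 'w') → ngufowha.
Attach aspect perfective -k → ngufowhak.
number = plural: zero marking, form stays ngufowhak.
Vowel harmony: no change.
Apply epenthesis: ngufowhak → ngufowahak.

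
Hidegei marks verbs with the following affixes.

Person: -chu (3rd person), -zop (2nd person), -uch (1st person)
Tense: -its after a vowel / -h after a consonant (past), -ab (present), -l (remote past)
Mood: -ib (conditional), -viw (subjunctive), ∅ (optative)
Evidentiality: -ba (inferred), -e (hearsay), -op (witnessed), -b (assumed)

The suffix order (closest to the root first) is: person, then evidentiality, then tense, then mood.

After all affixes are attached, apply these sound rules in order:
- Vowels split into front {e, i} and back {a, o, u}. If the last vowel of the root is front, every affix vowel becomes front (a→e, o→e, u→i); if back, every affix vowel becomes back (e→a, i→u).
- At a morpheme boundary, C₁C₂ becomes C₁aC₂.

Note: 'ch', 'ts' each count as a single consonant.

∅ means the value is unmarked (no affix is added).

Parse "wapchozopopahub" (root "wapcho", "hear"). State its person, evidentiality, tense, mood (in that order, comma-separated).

Segment: wapcho-zop-op-h-ib.
person: -zop → 2nd person.
evidentiality: -op → witnessed.
tense: -its/h → past.
mood: -ib → conditional.

2nd person, witnessed, past, conditional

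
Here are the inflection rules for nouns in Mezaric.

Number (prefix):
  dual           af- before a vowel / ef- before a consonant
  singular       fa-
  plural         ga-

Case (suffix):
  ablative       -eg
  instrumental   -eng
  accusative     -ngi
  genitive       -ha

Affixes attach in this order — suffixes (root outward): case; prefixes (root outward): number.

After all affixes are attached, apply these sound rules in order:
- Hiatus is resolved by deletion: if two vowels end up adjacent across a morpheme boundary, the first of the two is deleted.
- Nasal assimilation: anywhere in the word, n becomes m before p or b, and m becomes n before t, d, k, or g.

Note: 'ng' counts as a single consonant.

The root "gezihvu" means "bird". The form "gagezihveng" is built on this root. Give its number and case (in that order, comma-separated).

plural, instrumental

Segment: ga-gezihvu-eng.
number: ga- → plural.
case: -eng → instrumental.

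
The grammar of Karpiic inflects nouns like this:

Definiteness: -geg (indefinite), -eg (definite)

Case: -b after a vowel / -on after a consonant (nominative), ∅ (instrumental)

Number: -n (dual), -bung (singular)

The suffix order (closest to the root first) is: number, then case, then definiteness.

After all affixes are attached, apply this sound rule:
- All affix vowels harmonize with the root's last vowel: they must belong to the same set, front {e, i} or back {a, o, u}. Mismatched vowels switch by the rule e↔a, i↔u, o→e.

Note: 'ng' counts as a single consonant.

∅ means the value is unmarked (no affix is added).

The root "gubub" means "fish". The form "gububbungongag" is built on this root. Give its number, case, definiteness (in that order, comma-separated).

Segment: gubub-bung-on-geg.
number: -bung → singular.
case: -b/on → nominative.
definiteness: -geg → indefinite.

singular, nominative, indefinite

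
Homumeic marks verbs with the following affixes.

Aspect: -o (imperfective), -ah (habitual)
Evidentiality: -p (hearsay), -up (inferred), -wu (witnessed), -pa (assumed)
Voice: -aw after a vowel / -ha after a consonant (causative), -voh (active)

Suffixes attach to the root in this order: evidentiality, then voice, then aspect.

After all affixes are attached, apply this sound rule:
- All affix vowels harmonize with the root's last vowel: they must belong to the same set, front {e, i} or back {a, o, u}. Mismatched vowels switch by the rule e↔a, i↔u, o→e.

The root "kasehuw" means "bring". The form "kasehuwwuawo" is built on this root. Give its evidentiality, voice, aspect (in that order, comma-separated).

witnessed, causative, imperfective

Segment: kasehuw-wu-aw-o.
evidentiality: -wu → witnessed.
voice: -aw/ha → causative.
aspect: -o → imperfective.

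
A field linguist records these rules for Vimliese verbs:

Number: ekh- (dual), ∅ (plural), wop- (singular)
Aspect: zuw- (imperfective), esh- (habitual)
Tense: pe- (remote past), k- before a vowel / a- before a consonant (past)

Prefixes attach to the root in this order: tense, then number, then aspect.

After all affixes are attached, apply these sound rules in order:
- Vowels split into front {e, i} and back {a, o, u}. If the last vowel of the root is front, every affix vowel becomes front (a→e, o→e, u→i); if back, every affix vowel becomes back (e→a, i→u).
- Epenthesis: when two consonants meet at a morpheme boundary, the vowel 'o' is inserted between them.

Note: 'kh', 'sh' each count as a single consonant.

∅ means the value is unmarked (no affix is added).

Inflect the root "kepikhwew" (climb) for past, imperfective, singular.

Attach tense past a- (before consonant 'k') → akepikhwew.
Attach number singular wop- → wopakepikhwew.
Attach aspect imperfective zuw- → zuwwopakepikhwew.
Apply vowel harmony: zuwwopakepikhwew → ziwwepekepikhwew.
Apply epenthesis: ziwwepekepikhwew → ziwowepekepikhwew.

ziwowepekepikhwew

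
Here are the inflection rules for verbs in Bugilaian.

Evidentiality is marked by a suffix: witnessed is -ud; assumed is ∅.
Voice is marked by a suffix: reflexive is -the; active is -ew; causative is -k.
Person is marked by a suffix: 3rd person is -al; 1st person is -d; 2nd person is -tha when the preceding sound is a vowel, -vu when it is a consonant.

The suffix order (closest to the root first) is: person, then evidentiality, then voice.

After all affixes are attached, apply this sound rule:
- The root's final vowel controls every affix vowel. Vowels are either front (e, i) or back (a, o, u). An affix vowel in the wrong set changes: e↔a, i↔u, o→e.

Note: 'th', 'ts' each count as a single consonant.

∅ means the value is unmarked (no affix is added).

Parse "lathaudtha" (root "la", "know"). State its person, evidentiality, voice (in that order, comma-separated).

2nd person, witnessed, reflexive

Segment: la-tha-ud-the.
person: -tha/vu → 2nd person.
evidentiality: -ud → witnessed.
voice: -the → reflexive.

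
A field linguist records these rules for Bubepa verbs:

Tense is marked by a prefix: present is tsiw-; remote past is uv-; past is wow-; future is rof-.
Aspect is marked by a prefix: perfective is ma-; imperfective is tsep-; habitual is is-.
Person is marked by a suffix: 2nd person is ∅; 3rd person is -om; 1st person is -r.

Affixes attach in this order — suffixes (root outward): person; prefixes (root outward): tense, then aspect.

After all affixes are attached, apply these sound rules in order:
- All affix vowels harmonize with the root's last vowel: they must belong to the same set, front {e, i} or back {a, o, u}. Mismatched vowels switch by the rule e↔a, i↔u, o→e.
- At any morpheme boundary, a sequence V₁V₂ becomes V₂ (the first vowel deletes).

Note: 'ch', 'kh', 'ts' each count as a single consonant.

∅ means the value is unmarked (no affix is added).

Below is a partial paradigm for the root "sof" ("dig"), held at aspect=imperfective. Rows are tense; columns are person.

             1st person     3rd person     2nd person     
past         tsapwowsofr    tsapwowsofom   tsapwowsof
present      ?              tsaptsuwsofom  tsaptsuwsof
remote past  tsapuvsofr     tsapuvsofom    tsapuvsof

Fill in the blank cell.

Attach person 1st person -r → sofr.
Attach tense present tsiw- → tsiwsofr.
Attach aspect imperfective tsep- → tseptsiwsofr.
Apply vowel harmony: tseptsiwsofr → tsaptsuwsofr.
Vowel deletion: no change.

tsaptsuwsofr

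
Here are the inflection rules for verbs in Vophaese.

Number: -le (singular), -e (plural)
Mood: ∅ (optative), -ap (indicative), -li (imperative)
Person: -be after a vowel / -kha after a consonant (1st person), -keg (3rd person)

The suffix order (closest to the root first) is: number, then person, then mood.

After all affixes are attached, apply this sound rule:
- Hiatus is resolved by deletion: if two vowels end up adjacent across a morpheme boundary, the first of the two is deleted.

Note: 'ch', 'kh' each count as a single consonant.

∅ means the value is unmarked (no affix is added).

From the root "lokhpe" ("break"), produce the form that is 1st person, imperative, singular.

Attach number singular -le → lokhpele.
Attach person 1st person -be (after vowel 'e') → lokhpelebe.
Attach mood imperative -li → lokhpelebeli.
Vowel deletion: no change.

lokhpelebeli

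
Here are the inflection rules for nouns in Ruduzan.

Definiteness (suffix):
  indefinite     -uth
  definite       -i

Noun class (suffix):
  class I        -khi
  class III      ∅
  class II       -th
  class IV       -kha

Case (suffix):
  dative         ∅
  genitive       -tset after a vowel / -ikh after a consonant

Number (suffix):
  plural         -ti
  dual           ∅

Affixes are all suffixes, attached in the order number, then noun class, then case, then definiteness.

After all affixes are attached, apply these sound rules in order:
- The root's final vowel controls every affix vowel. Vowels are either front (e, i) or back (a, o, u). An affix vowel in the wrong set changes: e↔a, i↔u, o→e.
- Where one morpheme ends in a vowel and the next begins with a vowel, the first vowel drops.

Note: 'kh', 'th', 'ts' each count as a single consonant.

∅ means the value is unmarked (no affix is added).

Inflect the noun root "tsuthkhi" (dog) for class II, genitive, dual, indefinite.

tsuthkhithikhith

number = dual: zero marking, form stays tsuthkhi.
Attach noun class class II -th → tsuthkhith.
Attach case genitive -ikh (after consonant 'th') → tsuthkhithikh.
Attach definiteness indefinite -uth → tsuthkhithikhuth.
Apply vowel harmony: tsuthkhithikhuth → tsuthkhithikhith.
Vowel deletion: no change.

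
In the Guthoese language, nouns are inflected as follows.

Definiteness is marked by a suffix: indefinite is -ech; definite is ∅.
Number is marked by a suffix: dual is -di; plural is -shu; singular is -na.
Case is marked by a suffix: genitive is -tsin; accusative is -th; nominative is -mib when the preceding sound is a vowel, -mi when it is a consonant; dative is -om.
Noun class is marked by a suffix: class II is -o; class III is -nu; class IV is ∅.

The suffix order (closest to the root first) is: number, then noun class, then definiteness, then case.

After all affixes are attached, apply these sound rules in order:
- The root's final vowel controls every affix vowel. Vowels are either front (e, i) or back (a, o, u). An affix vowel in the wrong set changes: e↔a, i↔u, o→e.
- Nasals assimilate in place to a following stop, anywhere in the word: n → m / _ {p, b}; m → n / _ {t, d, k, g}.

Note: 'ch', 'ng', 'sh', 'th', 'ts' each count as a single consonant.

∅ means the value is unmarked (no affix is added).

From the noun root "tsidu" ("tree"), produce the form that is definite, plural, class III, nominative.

tsidushunumub

Attach number plural -shu → tsidushu.
Attach noun class class III -nu → tsidushunu.
definiteness = definite: zero marking, form stays tsidushunu.
Attach case nominative -mib (after vowel 'u') → tsidushunumib.
Apply vowel harmony: tsidushunumib → tsidushunumub.
Nasal assimilation: no change.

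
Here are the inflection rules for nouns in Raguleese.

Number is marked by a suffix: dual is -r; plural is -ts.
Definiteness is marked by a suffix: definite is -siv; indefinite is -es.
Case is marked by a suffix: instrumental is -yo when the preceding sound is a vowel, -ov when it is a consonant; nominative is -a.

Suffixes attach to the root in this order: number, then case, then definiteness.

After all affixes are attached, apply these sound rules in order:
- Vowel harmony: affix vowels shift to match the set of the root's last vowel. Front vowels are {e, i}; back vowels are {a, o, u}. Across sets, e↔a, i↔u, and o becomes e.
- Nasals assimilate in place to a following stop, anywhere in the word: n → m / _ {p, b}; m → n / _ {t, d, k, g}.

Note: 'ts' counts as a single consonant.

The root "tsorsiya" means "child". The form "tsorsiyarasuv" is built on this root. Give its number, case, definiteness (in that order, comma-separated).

dual, nominative, definite

Segment: tsorsiya-r-a-siv.
number: -r → dual.
case: -a → nominative.
definiteness: -siv → definite.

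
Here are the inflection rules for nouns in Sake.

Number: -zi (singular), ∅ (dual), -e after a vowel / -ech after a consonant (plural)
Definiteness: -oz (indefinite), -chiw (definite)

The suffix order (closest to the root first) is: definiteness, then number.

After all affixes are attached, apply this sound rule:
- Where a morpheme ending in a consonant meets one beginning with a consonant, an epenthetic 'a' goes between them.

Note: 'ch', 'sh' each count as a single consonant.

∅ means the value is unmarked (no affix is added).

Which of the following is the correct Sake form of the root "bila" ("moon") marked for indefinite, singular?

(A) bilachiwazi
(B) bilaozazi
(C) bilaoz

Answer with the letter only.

Attach definiteness indefinite -oz → bilaoz.
Attach number singular -zi → bilaozzi.
Apply epenthesis: bilaozzi → bilaozazi.
So the correct form is bilaozazi, option (B).
(A) bilachiwazi is wrong: it uses definite instead of indefinite for definiteness.
(C) bilaoz is wrong: it uses dual instead of singular for number.

B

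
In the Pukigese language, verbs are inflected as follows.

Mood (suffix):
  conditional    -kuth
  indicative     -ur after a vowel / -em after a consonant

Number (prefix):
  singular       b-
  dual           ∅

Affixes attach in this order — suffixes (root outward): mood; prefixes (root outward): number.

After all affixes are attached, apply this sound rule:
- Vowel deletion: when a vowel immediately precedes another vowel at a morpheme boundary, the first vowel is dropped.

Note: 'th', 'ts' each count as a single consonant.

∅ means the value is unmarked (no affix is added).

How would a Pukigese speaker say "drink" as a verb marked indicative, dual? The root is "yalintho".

number = dual: zero marking, form stays yalintho.
Attach mood indicative -ur (after vowel 'o') → yalinthour.
Apply vowel deletion: yalinthour → yalinthur.

yalinthur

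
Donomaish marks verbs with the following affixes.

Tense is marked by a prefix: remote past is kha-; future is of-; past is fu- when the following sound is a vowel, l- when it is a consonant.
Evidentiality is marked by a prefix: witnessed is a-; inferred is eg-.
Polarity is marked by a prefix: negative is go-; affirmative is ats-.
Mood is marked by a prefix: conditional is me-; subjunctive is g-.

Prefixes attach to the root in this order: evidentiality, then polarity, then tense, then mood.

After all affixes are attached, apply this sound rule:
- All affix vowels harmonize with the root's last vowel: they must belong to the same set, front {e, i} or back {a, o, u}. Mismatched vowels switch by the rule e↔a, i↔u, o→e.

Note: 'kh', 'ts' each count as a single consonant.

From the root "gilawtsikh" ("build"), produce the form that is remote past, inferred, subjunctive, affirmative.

Attach evidentiality inferred eg- → eggilawtsikh.
Attach polarity affirmative ats- → atseggilawtsikh.
Attach tense remote past kha- → khaatseggilawtsikh.
Attach mood subjunctive g- → gkhaatseggilawtsikh.
Apply vowel harmony: gkhaatseggilawtsikh → gkheetseggilawtsikh.

gkheetseggilawtsikh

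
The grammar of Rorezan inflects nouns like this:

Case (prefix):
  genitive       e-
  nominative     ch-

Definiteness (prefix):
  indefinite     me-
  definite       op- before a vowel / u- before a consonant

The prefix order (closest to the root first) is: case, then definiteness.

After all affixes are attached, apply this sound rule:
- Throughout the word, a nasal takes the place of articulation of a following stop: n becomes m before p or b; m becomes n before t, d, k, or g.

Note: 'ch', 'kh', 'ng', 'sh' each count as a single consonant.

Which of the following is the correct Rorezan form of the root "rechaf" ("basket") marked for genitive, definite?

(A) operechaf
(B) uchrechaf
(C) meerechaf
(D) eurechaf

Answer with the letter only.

Attach case genitive e- → erechaf.
Attach definiteness definite op- (before vowel 'e') → operechaf.
Nasal assimilation: no change.
So the correct form is operechaf, option (A).
(B) uchrechaf is wrong: it uses nominative instead of genitive for case.
(D) eurechaf is wrong: it has the affixes in the wrong order.
(C) meerechaf is wrong: it uses indefinite instead of definite for definiteness.

A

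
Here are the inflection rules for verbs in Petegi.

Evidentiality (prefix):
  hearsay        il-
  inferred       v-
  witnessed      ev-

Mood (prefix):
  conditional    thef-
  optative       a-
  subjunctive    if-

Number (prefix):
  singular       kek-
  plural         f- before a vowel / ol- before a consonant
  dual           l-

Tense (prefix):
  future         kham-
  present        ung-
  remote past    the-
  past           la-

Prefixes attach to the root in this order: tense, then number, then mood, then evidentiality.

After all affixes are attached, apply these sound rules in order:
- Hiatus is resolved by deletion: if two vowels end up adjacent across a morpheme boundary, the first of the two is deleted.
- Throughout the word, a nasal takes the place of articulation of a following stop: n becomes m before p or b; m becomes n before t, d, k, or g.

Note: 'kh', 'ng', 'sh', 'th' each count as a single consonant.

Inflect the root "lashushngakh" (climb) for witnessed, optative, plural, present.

evafunglashushngakh

Attach tense present ung- → unglashushngakh.
Attach number plural f- (before vowel 'u') → funglashushngakh.
Attach mood optative a- → afunglashushngakh.
Attach evidentiality witnessed ev- → evafunglashushngakh.
Vowel deletion: no change.
Nasal assimilation: no change.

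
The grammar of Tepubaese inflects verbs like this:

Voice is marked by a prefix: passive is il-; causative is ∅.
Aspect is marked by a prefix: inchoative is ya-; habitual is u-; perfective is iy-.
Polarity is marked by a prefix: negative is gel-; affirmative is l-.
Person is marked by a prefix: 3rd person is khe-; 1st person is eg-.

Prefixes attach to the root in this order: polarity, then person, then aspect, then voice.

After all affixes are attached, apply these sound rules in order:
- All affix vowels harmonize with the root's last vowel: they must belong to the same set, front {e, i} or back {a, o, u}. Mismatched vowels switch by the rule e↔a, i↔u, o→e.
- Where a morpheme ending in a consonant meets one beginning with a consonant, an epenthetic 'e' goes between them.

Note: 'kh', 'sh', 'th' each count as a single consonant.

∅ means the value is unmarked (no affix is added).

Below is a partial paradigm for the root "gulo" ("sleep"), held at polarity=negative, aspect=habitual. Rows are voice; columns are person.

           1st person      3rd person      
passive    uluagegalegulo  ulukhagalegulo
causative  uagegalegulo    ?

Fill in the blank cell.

Attach polarity negative gel- → gelgulo.
Attach person 3rd person khe- → khegelgulo.
Attach aspect habitual u- → ukhegelgulo.
voice = causative: zero marking, form stays ukhegelgulo.
Apply vowel harmony: ukhegelgulo → ukhagalgulo.
Apply epenthesis: ukhagalgulo → ukhagalegulo.

ukhagalegulo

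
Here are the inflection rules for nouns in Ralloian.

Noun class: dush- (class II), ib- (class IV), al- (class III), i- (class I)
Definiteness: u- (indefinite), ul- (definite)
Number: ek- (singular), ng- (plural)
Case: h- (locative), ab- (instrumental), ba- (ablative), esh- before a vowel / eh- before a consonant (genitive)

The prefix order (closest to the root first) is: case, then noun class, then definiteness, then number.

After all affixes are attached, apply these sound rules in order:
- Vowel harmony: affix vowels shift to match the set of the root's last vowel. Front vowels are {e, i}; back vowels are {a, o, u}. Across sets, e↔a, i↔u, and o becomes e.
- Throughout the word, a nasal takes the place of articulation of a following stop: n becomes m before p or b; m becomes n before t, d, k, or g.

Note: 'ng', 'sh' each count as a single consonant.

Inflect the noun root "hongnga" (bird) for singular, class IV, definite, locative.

akulubhhongnga

Attach case locative h- → hhongnga.
Attach noun class class IV ib- → ibhhongnga.
Attach definiteness definite ul- → ulibhhongnga.
Attach number singular ek- → ekulibhhongnga.
Apply vowel harmony: ekulibhhongnga → akulubhhongnga.
Nasal assimilation: no change.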